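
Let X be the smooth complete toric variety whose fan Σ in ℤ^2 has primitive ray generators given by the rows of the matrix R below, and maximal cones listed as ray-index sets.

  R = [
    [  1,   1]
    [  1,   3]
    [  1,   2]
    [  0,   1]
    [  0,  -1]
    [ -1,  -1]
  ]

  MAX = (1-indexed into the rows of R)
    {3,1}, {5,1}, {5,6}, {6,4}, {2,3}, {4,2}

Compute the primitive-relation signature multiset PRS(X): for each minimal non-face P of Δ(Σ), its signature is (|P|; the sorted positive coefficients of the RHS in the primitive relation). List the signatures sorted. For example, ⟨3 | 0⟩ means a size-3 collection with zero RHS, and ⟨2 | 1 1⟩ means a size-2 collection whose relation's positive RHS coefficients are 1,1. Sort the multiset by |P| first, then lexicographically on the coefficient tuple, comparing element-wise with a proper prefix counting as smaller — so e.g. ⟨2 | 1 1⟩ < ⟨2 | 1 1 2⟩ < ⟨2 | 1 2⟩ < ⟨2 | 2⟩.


Δ(Σ) — 6 vertices, 9 min non-faces:

  • {1,6}:  v_{1} + v_{6} = 0  so sig = ⟨2 | 0⟩
  • {4,5}:  v_{4} + v_{5} = 0  so sig = ⟨2 | 0⟩
  • {1,4}:  v_{1} + v_{4} = v_{3}  so sig = ⟨2 | 1⟩
  • {2,5}:  v_{2} + v_{5} = v_{3}  so sig = ⟨2 | 1⟩
  • {3,4}:  v_{3} + v_{4} = v_{2}  so sig = ⟨2 | 1⟩
  • {3,5}:  v_{3} + v_{5} = v_{1}  so sig = ⟨2 | 1⟩
  • {3,6}:  v_{3} + v_{6} = v_{4}  so sig = ⟨2 | 1⟩
  • {1,2}:  v_{1} + v_{2} = 2·v_{3}  so sig = ⟨2 | 2⟩
  • {2,6}:  v_{2} + v_{6} = 2·v_{4}  so sig = ⟨2 | 2⟩

Signatures (|P|; sorted positive RHS coefficients), sorted:
    ⟨2 | 0⟩
    ⟨2 | 0⟩
    ⟨2 | 1⟩
    ⟨2 | 1⟩
    ⟨2 | 1⟩
    ⟨2 | 1⟩
    ⟨2 | 1⟩
    ⟨2 | 2⟩
    ⟨2 | 2⟩


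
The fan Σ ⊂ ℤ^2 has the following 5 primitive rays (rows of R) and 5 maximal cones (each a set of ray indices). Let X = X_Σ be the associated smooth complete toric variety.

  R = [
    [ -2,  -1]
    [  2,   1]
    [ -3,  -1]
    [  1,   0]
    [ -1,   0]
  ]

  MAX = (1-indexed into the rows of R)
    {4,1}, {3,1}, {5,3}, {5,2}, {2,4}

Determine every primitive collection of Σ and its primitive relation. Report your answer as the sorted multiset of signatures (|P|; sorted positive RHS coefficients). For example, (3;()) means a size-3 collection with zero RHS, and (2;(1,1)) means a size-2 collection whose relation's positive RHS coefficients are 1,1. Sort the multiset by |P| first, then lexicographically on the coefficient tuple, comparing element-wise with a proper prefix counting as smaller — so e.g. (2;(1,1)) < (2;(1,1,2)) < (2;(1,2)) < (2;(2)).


Minimal non-faces — 5 found among 5 rays, 5 max cones:

  P={1,2}:  v_{1} + v_{2} = 0  so sig = (2;())
  P={4,5}:  v_{4} + v_{5} = 0  so sig = (2;())
  P={1,5}:  v_{1} + v_{5} = v_{3}  so sig = (2;(1))
  P={2,3}:  v_{2} + v_{3} = v_{5}  so sig = (2;(1))
  P={3,4}:  v_{3} + v_{4} = v_{1}  so sig = (2;(1))

Hence PRS(X_Σ) =
    (2;())
    (2;())
    (2;(1))
    (2;(1))
    (2;(1))


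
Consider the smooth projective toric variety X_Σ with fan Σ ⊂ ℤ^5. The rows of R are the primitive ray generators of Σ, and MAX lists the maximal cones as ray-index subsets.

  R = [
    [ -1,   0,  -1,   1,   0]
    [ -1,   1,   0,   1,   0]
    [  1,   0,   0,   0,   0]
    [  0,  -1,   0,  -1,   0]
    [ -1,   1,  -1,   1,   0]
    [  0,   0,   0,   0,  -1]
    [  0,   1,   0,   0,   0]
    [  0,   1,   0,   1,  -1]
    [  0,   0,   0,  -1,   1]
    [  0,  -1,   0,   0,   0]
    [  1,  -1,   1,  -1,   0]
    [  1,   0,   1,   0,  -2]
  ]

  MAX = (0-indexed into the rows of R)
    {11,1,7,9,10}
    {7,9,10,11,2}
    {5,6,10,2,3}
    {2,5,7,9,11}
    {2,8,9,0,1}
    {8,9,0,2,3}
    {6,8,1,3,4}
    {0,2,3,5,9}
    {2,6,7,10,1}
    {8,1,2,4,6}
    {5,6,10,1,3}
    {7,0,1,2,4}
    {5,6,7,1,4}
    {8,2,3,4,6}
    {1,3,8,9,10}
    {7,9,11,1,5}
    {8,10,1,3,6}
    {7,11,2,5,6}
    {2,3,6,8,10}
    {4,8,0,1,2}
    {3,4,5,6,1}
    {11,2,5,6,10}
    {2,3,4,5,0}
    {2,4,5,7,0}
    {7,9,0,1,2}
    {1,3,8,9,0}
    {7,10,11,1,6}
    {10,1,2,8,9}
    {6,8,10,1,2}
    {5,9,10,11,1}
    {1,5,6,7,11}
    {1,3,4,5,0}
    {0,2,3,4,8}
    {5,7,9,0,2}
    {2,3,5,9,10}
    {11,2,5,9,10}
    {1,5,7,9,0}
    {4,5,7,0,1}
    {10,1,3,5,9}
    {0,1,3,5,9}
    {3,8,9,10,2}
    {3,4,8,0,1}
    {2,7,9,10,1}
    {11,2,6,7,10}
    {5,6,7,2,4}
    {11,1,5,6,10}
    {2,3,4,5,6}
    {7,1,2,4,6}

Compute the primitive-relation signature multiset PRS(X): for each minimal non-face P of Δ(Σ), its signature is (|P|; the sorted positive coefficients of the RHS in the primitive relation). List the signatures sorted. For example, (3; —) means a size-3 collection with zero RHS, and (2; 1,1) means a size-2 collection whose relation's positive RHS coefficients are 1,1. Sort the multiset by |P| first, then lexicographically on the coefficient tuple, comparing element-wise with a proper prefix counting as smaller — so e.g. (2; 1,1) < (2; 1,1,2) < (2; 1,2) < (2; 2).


16 minimal non-faces of Δ(Σ) (on 12 rays):

  P = {4,10}:  v_{4} + v_{10} = 0  ⇒ sig = (2; —)
  P = {6,9}:  v_{6} + v_{9} = 0  ⇒ sig = (2; —)
  P = {0,6}:  v_{0} + v_{6} = v_{4}  ⇒ sig = (2; 1)
  P = {0,10}:  v_{0} + v_{10} = v_{9}  ⇒ sig = (2; 1)
  P = {3,7}:  v_{3} + v_{7} = v_{5}  ⇒ sig = (2; 1)
  P = {4,9}:  v_{4} + v_{9} = v_{0}  ⇒ sig = (2; 1)
  P = {7,8}:  v_{7} + v_{8} = v_{6}  ⇒ sig = (2; 1)
  P = {4,11}:  v_{4} + v_{11} = v_{5} + v_{7}  ⇒ sig = (2; 1,1)
  P = {5,8}:  v_{5} + v_{8} = v_{3} + v_{6}  ⇒ sig = (2; 1,1)
  P = {0,11}:  v_{0} + v_{11} = v_{5} + v_{7} + v_{9}  ⇒ sig = (2; 1,1,1)
  P = {8,11}:  v_{8} + v_{11} = v_{5} + v_{6} + v_{10}  ⇒ sig = (2; 1,1,1)
  P = {3,11}:  v_{3} + v_{11} = 2·v_{5} + v_{10}  ⇒ sig = (2; 1,2)
  P = {1,2,3}:  v_{1} + v_{2} + v_{3} = 0  ⇒ sig = (3; —)
  P = {1,2,5}:  v_{1} + v_{2} + v_{5} = v_{7}  ⇒ sig = (3; 1)
  P = {5,7,10}:  v_{5} + v_{7} + v_{10} = v_{11}  ⇒ sig = (3; 1)
  P = {1,2,11}:  v_{1} + v_{2} + v_{11} = 2·v_{7} + v_{10}  ⇒ sig = (3; 1,2)

Sorted signature multiset PRS(X):
{ (2; —) ×2,  (2; 1) ×5,  (2; 1,1) ×2,  (2; 1,1,1) ×2,  (2; 1,2),  (3; —),  (3; 1) ×2,  (3; 1,2) }


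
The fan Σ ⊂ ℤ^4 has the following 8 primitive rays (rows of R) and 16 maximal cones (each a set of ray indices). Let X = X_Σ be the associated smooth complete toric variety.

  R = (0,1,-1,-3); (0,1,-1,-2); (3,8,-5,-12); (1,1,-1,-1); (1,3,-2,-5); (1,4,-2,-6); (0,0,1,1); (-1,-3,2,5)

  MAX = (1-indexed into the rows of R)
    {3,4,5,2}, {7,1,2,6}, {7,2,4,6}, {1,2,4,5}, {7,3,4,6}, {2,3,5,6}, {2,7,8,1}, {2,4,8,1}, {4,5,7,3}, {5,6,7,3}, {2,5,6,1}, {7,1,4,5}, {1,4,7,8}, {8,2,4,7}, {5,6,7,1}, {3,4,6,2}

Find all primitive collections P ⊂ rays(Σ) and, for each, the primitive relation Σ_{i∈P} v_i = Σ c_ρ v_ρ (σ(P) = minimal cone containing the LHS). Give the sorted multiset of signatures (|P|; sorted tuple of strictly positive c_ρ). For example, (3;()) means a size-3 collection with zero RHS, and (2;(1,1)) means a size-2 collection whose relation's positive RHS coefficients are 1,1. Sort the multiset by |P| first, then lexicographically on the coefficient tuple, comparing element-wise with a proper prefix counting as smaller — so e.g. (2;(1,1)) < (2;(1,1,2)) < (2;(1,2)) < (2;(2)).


Primitive collections (9):

  P = {5,8}:  v_{5} + v_{8} = 0  so sig = (2;())
  P = {3,8}:  v_{3} + v_{8} = v_{4} + v_{6}  so sig = (2;(1,1))
  P = {6,8}:  v_{6} + v_{8} = v_{2} + v_{7}  so sig = (2;(1,1))
  P = {1,3}:  v_{1} + v_{3} = 3·v_{5}  so sig = (2;(3))
  P = {2,5,7}:  v_{2} + v_{5} + v_{7} = v_{6}  so sig = (3;(1))
  P = {4,5,6}:  v_{4} + v_{5} + v_{6} = v_{3}  so sig = (3;(1))
  P = {2,3,7}:  v_{2} + v_{3} + v_{7} = v_{4} + 2·v_{6}  so sig = (3;(1,2))
  P = {1,4,6}:  v_{1} + v_{4} + v_{6} = 2·v_{5}  so sig = (3;(2))
  P = {1,2,4,7}:  v_{1} + v_{2} + v_{4} + v_{7} = v_{5}  so sig = (4;(1))

Sorted signature multiset PRS(X):
{ (2;()),  (2;(1,1)) ×2,  (2;(3)),  (3;(1)) ×2,  (3;(1,2)),  (3;(2)),  (4;(1)) }


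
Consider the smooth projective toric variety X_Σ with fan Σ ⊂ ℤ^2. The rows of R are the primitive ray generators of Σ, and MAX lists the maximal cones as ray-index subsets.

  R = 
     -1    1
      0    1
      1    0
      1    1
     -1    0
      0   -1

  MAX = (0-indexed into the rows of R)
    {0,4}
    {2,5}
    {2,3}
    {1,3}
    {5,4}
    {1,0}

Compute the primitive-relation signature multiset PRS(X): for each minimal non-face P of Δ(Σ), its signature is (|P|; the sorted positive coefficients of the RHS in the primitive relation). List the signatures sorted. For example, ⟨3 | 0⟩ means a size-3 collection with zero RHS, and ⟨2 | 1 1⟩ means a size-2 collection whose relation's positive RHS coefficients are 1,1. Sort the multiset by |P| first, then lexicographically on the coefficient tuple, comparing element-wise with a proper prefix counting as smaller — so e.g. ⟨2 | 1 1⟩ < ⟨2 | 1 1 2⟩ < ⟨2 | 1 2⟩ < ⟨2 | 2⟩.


The 9 primitive collections of Σ (r=6, n=2):

  P = {1,5}:  v_{1} + v_{5} = 0  ⇒ sig = ⟨2 | 0⟩
  P = {2,4}:  v_{2} + v_{4} = 0  ⇒ sig = ⟨2 | 0⟩
  P = {0,2}:  v_{0} + v_{2} = v_{1}  ⇒ sig = ⟨2 | 1⟩
  P = {0,5}:  v_{0} + v_{5} = v_{4}  ⇒ sig = ⟨2 | 1⟩
  P = {1,2}:  v_{1} + v_{2} = v_{3}  ⇒ sig = ⟨2 | 1⟩
  P = {1,4}:  v_{1} + v_{4} = v_{0}  ⇒ sig = ⟨2 | 1⟩
  P = {3,4}:  v_{3} + v_{4} = v_{1}  ⇒ sig = ⟨2 | 1⟩
  P = {3,5}:  v_{3} + v_{5} = v_{2}  ⇒ sig = ⟨2 | 1⟩
  P = {0,3}:  v_{0} + v_{3} = 2·v_{1}  ⇒ sig = ⟨2 | 2⟩

Signatures (|P|; sorted positive RHS coefficients), sorted:
    |P|=2: 9 collections, coeffs (), (), (1), (1), (1), (1), (1), (1), (2)


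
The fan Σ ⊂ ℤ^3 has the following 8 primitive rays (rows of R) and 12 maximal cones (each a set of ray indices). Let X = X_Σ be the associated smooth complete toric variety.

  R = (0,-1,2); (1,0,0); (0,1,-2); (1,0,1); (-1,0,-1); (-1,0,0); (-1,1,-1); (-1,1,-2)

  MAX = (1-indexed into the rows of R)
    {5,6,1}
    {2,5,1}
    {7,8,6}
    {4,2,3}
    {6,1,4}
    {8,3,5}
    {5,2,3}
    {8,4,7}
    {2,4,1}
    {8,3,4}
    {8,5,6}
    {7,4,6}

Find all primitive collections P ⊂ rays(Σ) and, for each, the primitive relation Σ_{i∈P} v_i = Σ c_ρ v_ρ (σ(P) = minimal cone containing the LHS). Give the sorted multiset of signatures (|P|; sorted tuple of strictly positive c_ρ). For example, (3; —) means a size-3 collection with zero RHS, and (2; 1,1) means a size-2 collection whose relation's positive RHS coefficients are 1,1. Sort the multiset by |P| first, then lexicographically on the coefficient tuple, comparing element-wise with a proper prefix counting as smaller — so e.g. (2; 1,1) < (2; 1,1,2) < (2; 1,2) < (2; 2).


The 11 primitive collections of Σ (r=8, n=3):

  • {1,3}:  v_{1} + v_{3} = 0 ; sig = (2; —)
  • {2,6}:  v_{2} + v_{6} = 0 ; sig = (2; —)
  • {4,5}:  v_{4} + v_{5} = 0 ; sig = (2; —)
  • {1,8}:  v_{1} + v_{8} = v_{6} ; sig = (2; 1)
  • {2,8}:  v_{2} + v_{8} = v_{3} ; sig = (2; 1)
  • {3,6}:  v_{3} + v_{6} = v_{8} ; sig = (2; 1)
  • {2,7}:  v_{2} + v_{7} = v_{4} + v_{8} ; sig = (2; 1,1)
  • {5,7}:  v_{5} + v_{7} = v_{6} + v_{8} ; sig = (2; 1,1)
  • {1,7}:  v_{1} + v_{7} = v_{4} + 2·v_{6} ; sig = (2; 1,2)
  • {3,7}:  v_{3} + v_{7} = v_{4} + 2·v_{8} ; sig = (2; 1,2)
  • {4,6,8}:  v_{4} + v_{6} + v_{8} = v_{7} ; sig = (3; 1)

Sorted signature multiset PRS(X):
    |P|=2: 10 collections, coeffs (), (), (), (1), (1), (1), (1,1), (1,1), (1,2), (1,2)
    |P|=3: 1 collection, coeffs (1)


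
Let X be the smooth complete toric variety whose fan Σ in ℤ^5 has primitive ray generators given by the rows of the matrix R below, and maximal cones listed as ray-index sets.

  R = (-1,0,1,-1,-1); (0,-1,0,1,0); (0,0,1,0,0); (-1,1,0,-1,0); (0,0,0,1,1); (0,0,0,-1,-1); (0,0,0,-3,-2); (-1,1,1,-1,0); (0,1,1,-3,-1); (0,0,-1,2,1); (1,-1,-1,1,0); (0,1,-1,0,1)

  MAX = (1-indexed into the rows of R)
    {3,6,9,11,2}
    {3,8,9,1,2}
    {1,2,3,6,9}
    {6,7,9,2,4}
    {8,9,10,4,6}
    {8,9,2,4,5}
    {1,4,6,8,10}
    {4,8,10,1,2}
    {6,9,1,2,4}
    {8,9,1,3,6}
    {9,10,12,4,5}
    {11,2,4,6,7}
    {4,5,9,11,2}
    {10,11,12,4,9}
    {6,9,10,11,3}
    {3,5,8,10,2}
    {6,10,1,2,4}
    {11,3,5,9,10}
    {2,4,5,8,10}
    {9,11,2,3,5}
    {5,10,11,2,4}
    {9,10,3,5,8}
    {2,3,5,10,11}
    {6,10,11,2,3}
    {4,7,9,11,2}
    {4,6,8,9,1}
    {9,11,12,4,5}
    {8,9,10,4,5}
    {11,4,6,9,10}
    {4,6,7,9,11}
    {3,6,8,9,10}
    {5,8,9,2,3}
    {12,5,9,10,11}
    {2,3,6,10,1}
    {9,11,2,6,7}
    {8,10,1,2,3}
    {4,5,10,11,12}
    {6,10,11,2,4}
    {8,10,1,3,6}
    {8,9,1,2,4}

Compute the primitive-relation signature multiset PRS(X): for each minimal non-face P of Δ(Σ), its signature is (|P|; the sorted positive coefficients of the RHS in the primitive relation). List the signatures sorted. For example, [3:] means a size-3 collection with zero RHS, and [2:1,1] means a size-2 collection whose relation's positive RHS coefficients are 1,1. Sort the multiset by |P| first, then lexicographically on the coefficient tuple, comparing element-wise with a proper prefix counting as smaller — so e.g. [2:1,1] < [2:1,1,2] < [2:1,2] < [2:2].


21 collections generate NE(X_Σ); each relation:

  {5,6}:  v_{5} + v_{6} = 0  →  sig = [2:]
  {8,11}:  v_{8} + v_{11} = 0  →  sig = [2:]
  {1,12}:  v_{1} + v_{12} = v_{4}  →  sig = [2:1]
  {3,4}:  v_{3} + v_{4} = v_{8}  →  sig = [2:1]
  {1,5}:  v_{1} + v_{5} = v_{2} + v_{8}  →  sig = [2:1,1]
  {1,11}:  v_{1} + v_{11} = v_{2} + v_{6}  →  sig = [2:1,1]
  {2,12}:  v_{2} + v_{12} = v_{4} + v_{5} + v_{11}  →  sig = [2:1,1,1]
  {3,7}:  v_{3} + v_{7} = v_{2} + v_{6} + v_{9}  →  sig = [2:1,1,1]
  {3,12}:  v_{3} + v_{12} = v_{5} + v_{9} + v_{10}  →  sig = [2:1,1,1]
  {7,10}:  v_{7} + v_{10} = v_{4} + v_{6} + v_{11}  →  sig = [2:1,1,1]
  {5,7}:  v_{5} + v_{7} = v_{2} + v_{4} + v_{9} + v_{11}  →  sig = [2:1,1,1,1]
  {6,12}:  v_{6} + v_{12} = v_{4} + v_{9} + v_{10} + v_{11}  →  sig = [2:1,1,1,1]
  {7,8}:  v_{7} + v_{8} = v_{2} + v_{4} + v_{6} + v_{9}  →  sig = [2:1,1,1,1]
  {8,12}:  v_{8} + v_{12} = v_{4} + v_{5} + v_{9} + v_{10}  →  sig = [2:1,1,1,1]
  {1,7}:  v_{1} + v_{7} = 2·v_{2} + v_{4} + 2·v_{6} + v_{9}  →  sig = [2:1,1,2,2]
  {7,12}:  v_{7} + v_{12} = 2·v_{4} + v_{9} + 2·v_{11}  →  sig = [2:1,2,2]
  {2,9,10}:  v_{2} + v_{9} + v_{10} = 0  →  sig = [3:]
  {2,6,8}:  v_{2} + v_{6} + v_{8} = v_{1}  →  sig = [3:1]
  {1,9,10}:  v_{1} + v_{9} + v_{10} = v_{6} + v_{8}  →  sig = [3:1,1]
  {2,4,6,9,11}:  v_{2} + v_{4} + v_{6} + v_{9} + v_{11} = v_{7}  →  sig = [5:1]
  {4,5,9,10,11}:  v_{4} + v_{5} + v_{9} + v_{10} + v_{11} = v_{12}  →  sig = [5:1]

Hence PRS(X_Σ) =
[[2:], [2:], [2:1], [2:1], [2:1,1], [2:1,1], [2:1,1,1], [2:1,1,1], [2:1,1,1], [2:1,1,1], [2:1,1,1,1], [2:1,1,1,1], [2:1,1,1,1], [2:1,1,1,1], [2:1,1,2,2], [2:1,2,2], [3:], [3:1], [3:1,1], [5:1], [5:1]]


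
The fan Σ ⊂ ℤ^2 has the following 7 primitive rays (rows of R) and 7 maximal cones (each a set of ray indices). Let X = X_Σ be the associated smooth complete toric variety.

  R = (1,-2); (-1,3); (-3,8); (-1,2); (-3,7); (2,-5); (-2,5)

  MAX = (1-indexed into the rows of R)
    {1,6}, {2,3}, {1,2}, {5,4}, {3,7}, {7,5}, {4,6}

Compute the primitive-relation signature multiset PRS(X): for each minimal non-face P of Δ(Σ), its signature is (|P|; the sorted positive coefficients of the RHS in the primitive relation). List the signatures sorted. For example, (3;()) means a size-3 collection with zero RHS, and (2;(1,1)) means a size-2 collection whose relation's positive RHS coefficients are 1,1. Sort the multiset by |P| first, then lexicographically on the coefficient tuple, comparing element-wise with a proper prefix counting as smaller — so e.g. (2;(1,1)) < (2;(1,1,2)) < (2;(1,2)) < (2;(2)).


The 14 primitive collections of Σ (r=7, n=2):

  {1,4}:  v_{1} + v_{4} = 0  so sig = (2;())
  {6,7}:  v_{6} + v_{7} = 0  so sig = (2;())
  {1,5}:  v_{1} + v_{5} = v_{7}  so sig = (2;(1))
  {1,7}:  v_{1} + v_{7} = v_{2}  so sig = (2;(1))
  {2,4}:  v_{2} + v_{4} = v_{7}  so sig = (2;(1))
  {2,6}:  v_{2} + v_{6} = v_{1}  so sig = (2;(1))
  {2,7}:  v_{2} + v_{7} = v_{3}  so sig = (2;(1))
  {3,6}:  v_{3} + v_{6} = v_{2}  so sig = (2;(1))
  {4,7}:  v_{4} + v_{7} = v_{5}  so sig = (2;(1))
  {5,6}:  v_{5} + v_{6} = v_{4}  so sig = (2;(1))
  {1,3}:  v_{1} + v_{3} = 2·v_{2}  so sig = (2;(2))
  {2,5}:  v_{2} + v_{5} = 2·v_{7}  so sig = (2;(2))
  {3,4}:  v_{3} + v_{4} = 2·v_{7}  so sig = (2;(2))
  {3,5}:  v_{3} + v_{5} = 3·v_{7}  so sig = (2;(3))

Hence PRS(X_Σ) =
{ (2;()) ×2,  (2;(1)) ×8,  (2;(2)) ×3,  (2;(3)) }


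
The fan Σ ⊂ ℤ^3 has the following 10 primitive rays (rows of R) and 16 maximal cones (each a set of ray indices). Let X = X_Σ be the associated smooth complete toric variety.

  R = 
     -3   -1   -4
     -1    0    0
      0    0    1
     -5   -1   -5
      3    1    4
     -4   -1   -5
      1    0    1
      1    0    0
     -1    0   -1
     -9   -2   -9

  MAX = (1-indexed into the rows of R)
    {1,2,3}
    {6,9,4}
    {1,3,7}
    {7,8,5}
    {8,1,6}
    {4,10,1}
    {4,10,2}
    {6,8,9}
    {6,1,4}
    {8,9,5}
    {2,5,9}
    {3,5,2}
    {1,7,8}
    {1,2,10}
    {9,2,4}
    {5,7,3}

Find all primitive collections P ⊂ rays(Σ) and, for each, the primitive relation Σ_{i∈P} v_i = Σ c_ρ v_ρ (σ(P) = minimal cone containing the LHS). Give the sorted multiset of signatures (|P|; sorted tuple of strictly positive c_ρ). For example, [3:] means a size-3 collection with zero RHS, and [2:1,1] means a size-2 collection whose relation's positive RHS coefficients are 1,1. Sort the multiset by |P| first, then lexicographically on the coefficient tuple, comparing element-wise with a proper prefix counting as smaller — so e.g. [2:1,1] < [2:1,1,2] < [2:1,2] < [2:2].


Minimal non-faces — 22 found among 10 rays, 16 max cones:

  P = {1,5}:  v_{1} + v_{5} = 0  ⟹  sig = [2:]
  P = {2,8}:  v_{2} + v_{8} = 0  ⟹  sig = [2:]
  P = {7,9}:  v_{7} + v_{9} = 0  ⟹  sig = [2:]
  P = {1,9}:  v_{1} + v_{9} = v_{6}  ⟹  sig = [2:1]
  P = {2,6}:  v_{2} + v_{6} = v_{4}  ⟹  sig = [2:1]
  P = {2,7}:  v_{2} + v_{7} = v_{3}  ⟹  sig = [2:1]
  P = {3,8}:  v_{3} + v_{8} = v_{7}  ⟹  sig = [2:1]
  P = {3,9}:  v_{3} + v_{9} = v_{2}  ⟹  sig = [2:1]
  P = {4,8}:  v_{4} + v_{8} = v_{6}  ⟹  sig = [2:1]
  P = {5,6}:  v_{5} + v_{6} = v_{9}  ⟹  sig = [2:1]
  P = {6,7}:  v_{6} + v_{7} = v_{1}  ⟹  sig = [2:1]
  P = {3,6}:  v_{3} + v_{6} = v_{1} + v_{2}  ⟹  sig = [2:1,1]
  P = {4,5}:  v_{4} + v_{5} = v_{2} + v_{9}  ⟹  sig = [2:1,1]
  P = {4,7}:  v_{4} + v_{7} = v_{1} + v_{2}  ⟹  sig = [2:1,1]
  P = {5,10}:  v_{5} + v_{10} = v_{2} + v_{4}  ⟹  sig = [2:1,1]
  P = {8,10}:  v_{8} + v_{10} = v_{1} + v_{4}  ⟹  sig = [2:1,1]
  P = {3,4}:  v_{3} + v_{4} = v_{1} + 2·v_{2}  ⟹  sig = [2:1,2]
  P = {6,10}:  v_{6} + v_{10} = v_{1} + 2·v_{4}  ⟹  sig = [2:1,2]
  P = {9,10}:  v_{9} + v_{10} = 2·v_{4}  ⟹  sig = [2:2]
  P = {7,10}:  v_{7} + v_{10} = 2·v_{1} + 2·v_{2}  ⟹  sig = [2:2,2]
  P = {3,10}:  v_{3} + v_{10} = 2·v_{1} + 3·v_{2}  ⟹  sig = [2:2,3]
  P = {1,2,4}:  v_{1} + v_{2} + v_{4} = v_{10}  ⟹  sig = [3:1]

so the primitive-relation signature multiset is
    |P|=2: 21 collections, coeffs (), (), (), (1), (1), (1), (1), (1), (1), (1), (1), (1,1), (1,1), (1,1), (1,1), (1,1), (1,2), (1,2), (2), (2,2), (2,3)
    |P|=3: 1 collection, coeffs (1)


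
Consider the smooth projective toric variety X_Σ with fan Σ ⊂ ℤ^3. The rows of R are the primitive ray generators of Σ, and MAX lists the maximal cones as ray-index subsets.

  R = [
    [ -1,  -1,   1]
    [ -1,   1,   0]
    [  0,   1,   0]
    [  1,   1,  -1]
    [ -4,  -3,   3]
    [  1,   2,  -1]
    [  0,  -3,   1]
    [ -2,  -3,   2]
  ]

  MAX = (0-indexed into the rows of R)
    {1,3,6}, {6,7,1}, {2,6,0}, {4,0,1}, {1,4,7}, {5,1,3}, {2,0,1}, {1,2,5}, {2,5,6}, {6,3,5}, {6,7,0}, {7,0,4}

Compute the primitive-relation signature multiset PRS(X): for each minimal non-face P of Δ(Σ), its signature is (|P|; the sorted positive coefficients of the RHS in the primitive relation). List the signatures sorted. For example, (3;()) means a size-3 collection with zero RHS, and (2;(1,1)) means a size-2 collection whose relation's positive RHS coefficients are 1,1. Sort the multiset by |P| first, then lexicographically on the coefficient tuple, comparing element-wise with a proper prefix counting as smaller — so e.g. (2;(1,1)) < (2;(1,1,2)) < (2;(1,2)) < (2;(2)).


14 minimal non-faces of Δ(Σ) (on 8 rays):

  P = {0,3}:  v_{0} + v_{3} = 0 ; sig = (2;())
  P = {0,5}:  v_{0} + v_{5} = v_{2} ; sig = (2;(1))
  P = {2,3}:  v_{2} + v_{3} = v_{5} ; sig = (2;(1))
  P = {5,7}:  v_{5} + v_{7} = v_{0} ; sig = (2;(1))
  P = {3,4}:  v_{3} + v_{4} = v_{1} + v_{7} ; sig = (2;(1,1))
  P = {3,7}:  v_{3} + v_{7} = v_{1} + v_{6} ; sig = (2;(1,1))
  P = {4,5}:  v_{4} + v_{5} = 2·v_{0} + v_{1} ; sig = (2;(1,2))
  P = {2,4}:  v_{2} + v_{4} = 3·v_{0} + v_{1} ; sig = (2;(1,3))
  P = {2,7}:  v_{2} + v_{7} = 2·v_{0} ; sig = (2;(2))
  P = {4,6}:  v_{4} + v_{6} = 2·v_{7} ; sig = (2;(2))
  P = {1,5,6}:  v_{1} + v_{5} + v_{6} = 0 ; sig = (3;())
  P = {0,1,6}:  v_{0} + v_{1} + v_{6} = v_{7} ; sig = (3;(1))
  P = {0,1,7}:  v_{0} + v_{1} + v_{7} = v_{4} ; sig = (3;(1))
  P = {1,2,6}:  v_{1} + v_{2} + v_{6} = v_{0} ; sig = (3;(1))

Signatures (|P|; sorted positive RHS coefficients), sorted:
{ (2;()),  (2;(1)) ×3,  (2;(1,1)) ×2,  (2;(1,2)),  (2;(1,3)),  (2;(2)) ×2,  (3;()),  (3;(1)) ×3 }


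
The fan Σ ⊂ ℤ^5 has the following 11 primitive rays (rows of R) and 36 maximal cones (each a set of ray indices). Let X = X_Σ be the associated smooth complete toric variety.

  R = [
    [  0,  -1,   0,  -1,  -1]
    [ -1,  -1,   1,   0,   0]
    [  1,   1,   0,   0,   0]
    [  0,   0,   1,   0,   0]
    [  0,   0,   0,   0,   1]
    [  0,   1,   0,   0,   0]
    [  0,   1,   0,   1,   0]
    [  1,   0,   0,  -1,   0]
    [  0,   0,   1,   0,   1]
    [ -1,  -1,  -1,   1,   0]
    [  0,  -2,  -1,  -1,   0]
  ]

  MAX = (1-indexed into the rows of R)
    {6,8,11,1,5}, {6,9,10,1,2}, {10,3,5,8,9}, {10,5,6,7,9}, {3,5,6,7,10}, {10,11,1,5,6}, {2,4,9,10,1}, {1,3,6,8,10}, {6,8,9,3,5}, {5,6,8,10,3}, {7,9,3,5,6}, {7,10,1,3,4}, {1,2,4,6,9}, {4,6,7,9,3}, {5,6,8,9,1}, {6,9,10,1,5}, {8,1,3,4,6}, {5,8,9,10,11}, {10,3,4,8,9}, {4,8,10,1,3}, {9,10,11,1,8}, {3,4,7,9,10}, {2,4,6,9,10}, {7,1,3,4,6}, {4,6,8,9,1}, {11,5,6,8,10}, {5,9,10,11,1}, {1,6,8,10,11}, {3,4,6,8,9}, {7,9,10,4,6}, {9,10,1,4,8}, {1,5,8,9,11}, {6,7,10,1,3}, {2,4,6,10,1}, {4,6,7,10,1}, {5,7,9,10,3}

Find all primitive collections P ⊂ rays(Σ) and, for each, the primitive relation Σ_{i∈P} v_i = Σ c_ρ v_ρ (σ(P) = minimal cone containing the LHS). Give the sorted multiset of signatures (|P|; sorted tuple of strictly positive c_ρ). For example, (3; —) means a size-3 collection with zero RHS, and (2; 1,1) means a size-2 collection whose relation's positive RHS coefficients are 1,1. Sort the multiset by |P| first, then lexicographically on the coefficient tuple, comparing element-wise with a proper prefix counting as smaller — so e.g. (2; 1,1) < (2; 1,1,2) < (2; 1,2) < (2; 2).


21 collections generate NE(X_Σ); each relation:

  P={2,3}:  v_{2} + v_{3} = v_{4}  →  sig = (2; 1)
  P={4,5}:  v_{4} + v_{5} = v_{9}  →  sig = (2; 1)
  P={7,8}:  v_{7} + v_{8} = v_{3}  →  sig = (2; 1)
  P={2,8}:  v_{2} + v_{8} = v_{1} + v_{9}  →  sig = (2; 1,1)
  P={7,11}:  v_{7} + v_{11} = v_{8} + v_{10}  →  sig = (2; 1,1)
  P={4,11}:  v_{4} + v_{11} = v_{1} + v_{8} + v_{9} + v_{10}  →  sig = (2; 1,1,1,1)
  P={2,5}:  v_{2} + v_{5} = v_{1} + v_{6} + 2·v_{9} + v_{10}  →  sig = (2; 1,1,1,2)
  P={2,11}:  v_{2} + v_{11} = 2·v_{1} + v_{5} + v_{9} + v_{10}  →  sig = (2; 1,1,1,2)
  P={2,7}:  v_{2} + v_{7} = 2·v_{4} + v_{6} + v_{10}  →  sig = (2; 1,1,2)
  P={3,11}:  v_{3} + v_{11} = 2·v_{8} + v_{10}  →  sig = (2; 1,2)
  P={1,5,7}:  v_{1} + v_{5} + v_{7} = 0  →  sig = (3; —)
  P={1,3,5}:  v_{1} + v_{3} + v_{5} = v_{8}  →  sig = (3; 1)
  P={1,7,9}:  v_{1} + v_{7} + v_{9} = v_{4}  →  sig = (3; 1)
  P={1,3,9}:  v_{1} + v_{3} + v_{9} = v_{4} + v_{8}  →  sig = (3; 1,1)
  P={6,9,11}:  v_{6} + v_{9} + v_{11} = v_{1} + 2·v_{5}  →  sig = (3; 1,2)
  P={4,6,8,10}:  v_{4} + v_{6} + v_{8} + v_{10} = 0  →  sig = (4; —)
  P={1,5,8,10}:  v_{1} + v_{5} + v_{8} + v_{10} = v_{11}  →  sig = (4; 1)
  P={3,4,6,10}:  v_{3} + v_{4} + v_{6} + v_{10} = v_{7}  →  sig = (4; 1)
  P={6,8,9,10}:  v_{6} + v_{8} + v_{9} + v_{10} = v_{5}  →  sig = (4; 1)
  P={3,6,9,10}:  v_{3} + v_{6} + v_{9} + v_{10} = v_{5} + v_{7}  →  sig = (4; 1,1)
  P={1,4,6,9,10}:  v_{1} + v_{4} + v_{6} + v_{9} + v_{10} = v_{2}  →  sig = (5; 1)

so the primitive-relation signature multiset is
    |P|=2: 10 collections, coeffs (1), (1), (1), (1,1), (1,1), (1,1,1,1), (1,1,1,2), (1,1,1,2), (1,1,2), (1,2)
    |P|=3: 5 collections, coeffs (), (1), (1), (1,1), (1,2)
    |P|=4: 5 collections, coeffs (), (1), (1), (1), (1,1)
    |P|=5: 1 collection, coeffs (1)


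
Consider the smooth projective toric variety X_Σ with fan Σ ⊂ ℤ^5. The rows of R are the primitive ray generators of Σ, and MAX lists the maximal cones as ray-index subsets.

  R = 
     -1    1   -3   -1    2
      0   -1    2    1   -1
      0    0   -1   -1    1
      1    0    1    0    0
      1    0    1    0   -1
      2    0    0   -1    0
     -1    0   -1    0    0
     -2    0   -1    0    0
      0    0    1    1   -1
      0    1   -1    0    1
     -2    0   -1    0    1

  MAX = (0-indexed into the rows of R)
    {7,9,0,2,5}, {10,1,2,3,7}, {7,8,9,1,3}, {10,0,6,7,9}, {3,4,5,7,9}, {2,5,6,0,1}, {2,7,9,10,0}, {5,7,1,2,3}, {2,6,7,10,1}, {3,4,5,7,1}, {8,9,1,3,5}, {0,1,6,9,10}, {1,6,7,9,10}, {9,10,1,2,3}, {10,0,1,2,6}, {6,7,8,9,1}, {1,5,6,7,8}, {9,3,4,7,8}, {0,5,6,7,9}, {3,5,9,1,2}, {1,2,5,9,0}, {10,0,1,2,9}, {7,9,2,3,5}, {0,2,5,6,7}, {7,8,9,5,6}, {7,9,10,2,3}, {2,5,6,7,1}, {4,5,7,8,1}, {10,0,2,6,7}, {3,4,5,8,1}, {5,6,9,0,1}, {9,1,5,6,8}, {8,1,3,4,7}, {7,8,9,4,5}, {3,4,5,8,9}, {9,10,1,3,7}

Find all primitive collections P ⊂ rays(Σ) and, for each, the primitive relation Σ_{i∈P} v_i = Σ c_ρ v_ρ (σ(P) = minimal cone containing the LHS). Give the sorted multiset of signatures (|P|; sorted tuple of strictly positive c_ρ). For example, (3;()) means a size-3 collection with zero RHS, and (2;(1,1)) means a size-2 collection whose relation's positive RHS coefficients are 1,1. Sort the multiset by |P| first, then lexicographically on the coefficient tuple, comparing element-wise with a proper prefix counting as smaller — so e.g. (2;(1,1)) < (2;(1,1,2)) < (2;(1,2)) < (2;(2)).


Δ(Σ) — 11 vertices, 16 min non-faces:

  P={2,8}:  v_{2} + v_{8} = 0 — sig = (2;())
  P={3,6}:  v_{3} + v_{6} = 0 — sig = (2;())
  P={5,10}:  v_{5} + v_{10} = v_{2} — sig = (2;(1))
  P={0,3}:  v_{0} + v_{3} = v_{2} + v_{9} — sig = (2;(1,1))
  P={0,8}:  v_{0} + v_{8} = v_{6} + v_{9} — sig = (2;(1,1))
  P={4,10}:  v_{4} + v_{10} = v_{3} + v_{7} — sig = (2;(1,1))
  P={0,4}:  v_{0} + v_{4} = v_{5} + v_{7} + v_{9} — sig = (2;(1,1,1))
  P={2,4}:  v_{2} + v_{4} = v_{3} + v_{5} + v_{7} — sig = (2;(1,1,1))
  P={4,6}:  v_{4} + v_{6} = v_{5} + v_{7} + v_{8} — sig = (2;(1,1,1))
  P={8,10}:  v_{8} + v_{10} = v_{1} + v_{7} + v_{9} — sig = (2;(1,1,1))
  P={2,6,9}:  v_{2} + v_{6} + v_{9} = v_{0} — sig = (3;(1))
  P={0,1,7}:  v_{0} + v_{1} + v_{7} = v_{6} + v_{10} — sig = (3;(1,1))
  P={1,4,9}:  v_{1} + v_{4} + v_{9} = v_{3} + v_{8} — sig = (3;(1,1))
  P={1,5,7,9}:  v_{1} + v_{5} + v_{7} + v_{9} = 0 — sig = (4;())
  P={1,2,7,9}:  v_{1} + v_{2} + v_{7} + v_{9} = v_{10} — sig = (4;(1))
  P={3,5,7,8}:  v_{3} + v_{5} + v_{7} + v_{8} = v_{4} — sig = (4;(1))

Sorted signature multiset PRS(X):
    |P|=2: 10 collections, coeffs (), (), (1), (1,1), (1,1), (1,1), (1,1,1), (1,1,1), (1,1,1), (1,1,1)
    |P|=3: 3 collections, coeffs (1), (1,1), (1,1)
    |P|=4: 3 collections, coeffs (), (1), (1)


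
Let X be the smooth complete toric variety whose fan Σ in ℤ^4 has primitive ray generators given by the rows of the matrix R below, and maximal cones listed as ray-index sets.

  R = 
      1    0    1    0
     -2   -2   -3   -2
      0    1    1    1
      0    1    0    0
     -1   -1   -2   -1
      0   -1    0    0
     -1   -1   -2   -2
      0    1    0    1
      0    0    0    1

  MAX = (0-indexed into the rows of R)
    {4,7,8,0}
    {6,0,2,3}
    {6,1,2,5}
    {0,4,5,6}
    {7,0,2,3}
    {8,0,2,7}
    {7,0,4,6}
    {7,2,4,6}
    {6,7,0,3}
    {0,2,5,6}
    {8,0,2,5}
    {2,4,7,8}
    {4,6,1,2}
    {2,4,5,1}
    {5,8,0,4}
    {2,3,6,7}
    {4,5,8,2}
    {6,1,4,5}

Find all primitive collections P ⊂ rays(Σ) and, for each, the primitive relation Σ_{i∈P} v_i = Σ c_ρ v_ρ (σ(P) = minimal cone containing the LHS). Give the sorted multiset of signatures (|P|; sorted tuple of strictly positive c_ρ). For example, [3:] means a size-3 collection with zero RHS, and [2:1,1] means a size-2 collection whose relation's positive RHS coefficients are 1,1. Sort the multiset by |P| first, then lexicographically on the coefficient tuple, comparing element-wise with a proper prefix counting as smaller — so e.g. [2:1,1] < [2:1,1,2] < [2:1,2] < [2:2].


12 collections generate NE(X_Σ); each relation:

  P = {3,5}:  v_{3} + v_{5} = 0  →  sig = [2:]
  P = {3,8}:  v_{3} + v_{8} = v_{7}  →  sig = [2:1]
  P = {5,7}:  v_{5} + v_{7} = v_{8}  →  sig = [2:1]
  P = {6,8}:  v_{6} + v_{8} = v_{4}  →  sig = [2:1]
  P = {0,1}:  v_{0} + v_{1} = v_{5} + v_{6}  →  sig = [2:1,1]
  P = {3,4}:  v_{3} + v_{4} = v_{6} + v_{7}  →  sig = [2:1,1]
  P = {1,3}:  v_{1} + v_{3} = v_{2} + v_{4} + v_{6}  →  sig = [2:1,1,1]
  P = {1,8}:  v_{1} + v_{8} = v_{2} + 2·v_{4} + v_{5}  →  sig = [2:1,1,2]
  P = {1,7}:  v_{1} + v_{7} = v_{2} + 2·v_{4}  →  sig = [2:1,2]
  P = {0,2,4}:  v_{0} + v_{2} + v_{4} = 0  →  sig = [3:]
  P = {0,2,6,7}:  v_{0} + v_{2} + v_{6} + v_{7} = v_{3}  →  sig = [4:1]
  P = {2,4,5,6}:  v_{2} + v_{4} + v_{5} + v_{6} = v_{1}  →  sig = [4:1]

Hence PRS(X_Σ) =
    |P|=2: 9 collections, coeffs (), (1), (1), (1), (1,1), (1,1), (1,1,1), (1,1,2), (1,2)
    |P|=3: 1 collection, coeffs ()
    |P|=4: 2 collections, coeffs (1), (1)


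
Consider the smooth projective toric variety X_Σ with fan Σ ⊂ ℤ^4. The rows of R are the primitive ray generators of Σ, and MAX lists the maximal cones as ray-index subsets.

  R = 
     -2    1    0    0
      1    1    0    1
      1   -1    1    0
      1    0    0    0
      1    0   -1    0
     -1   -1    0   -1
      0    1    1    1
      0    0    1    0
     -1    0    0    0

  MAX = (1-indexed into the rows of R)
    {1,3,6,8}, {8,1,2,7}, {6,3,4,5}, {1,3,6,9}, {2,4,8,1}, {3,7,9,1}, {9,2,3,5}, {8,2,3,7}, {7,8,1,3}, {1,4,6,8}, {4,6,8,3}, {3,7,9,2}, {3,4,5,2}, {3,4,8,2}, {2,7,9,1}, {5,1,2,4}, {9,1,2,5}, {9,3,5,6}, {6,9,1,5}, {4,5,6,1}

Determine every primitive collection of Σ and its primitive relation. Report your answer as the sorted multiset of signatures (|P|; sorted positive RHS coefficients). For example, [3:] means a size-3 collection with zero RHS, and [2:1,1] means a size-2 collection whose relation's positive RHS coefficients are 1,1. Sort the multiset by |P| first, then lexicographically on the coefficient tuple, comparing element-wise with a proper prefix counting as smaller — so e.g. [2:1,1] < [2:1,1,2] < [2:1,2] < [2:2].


|primitive collections| = 10. Relations:

  {2,6}:  v_{2} + v_{6} = 0  ⟹  sig = [2:]
  {4,9}:  v_{4} + v_{9} = 0  ⟹  sig = [2:]
  {5,7}:  v_{5} + v_{7} = v_{2}  ⟹  sig = [2:1]
  {5,8}:  v_{5} + v_{8} = v_{4}  ⟹  sig = [2:1]
  {4,7}:  v_{4} + v_{7} = v_{2} + v_{8}  ⟹  sig = [2:1,1]
  {6,7}:  v_{6} + v_{7} = v_{1} + v_{3}  ⟹  sig = [2:1,1]
  {8,9}:  v_{8} + v_{9} = v_{1} + v_{3}  ⟹  sig = [2:1,1]
  {1,3,5}:  v_{1} + v_{3} + v_{5} = 0  ⟹  sig = [3:]
  {1,2,3}:  v_{1} + v_{2} + v_{3} = v_{7}  ⟹  sig = [3:1]
  {1,3,4}:  v_{1} + v_{3} + v_{4} = v_{8}  ⟹  sig = [3:1]

so the primitive-relation signature multiset is
[[2:], [2:], [2:1], [2:1], [2:1,1], [2:1,1], [2:1,1], [3:], [3:1], [3:1]]


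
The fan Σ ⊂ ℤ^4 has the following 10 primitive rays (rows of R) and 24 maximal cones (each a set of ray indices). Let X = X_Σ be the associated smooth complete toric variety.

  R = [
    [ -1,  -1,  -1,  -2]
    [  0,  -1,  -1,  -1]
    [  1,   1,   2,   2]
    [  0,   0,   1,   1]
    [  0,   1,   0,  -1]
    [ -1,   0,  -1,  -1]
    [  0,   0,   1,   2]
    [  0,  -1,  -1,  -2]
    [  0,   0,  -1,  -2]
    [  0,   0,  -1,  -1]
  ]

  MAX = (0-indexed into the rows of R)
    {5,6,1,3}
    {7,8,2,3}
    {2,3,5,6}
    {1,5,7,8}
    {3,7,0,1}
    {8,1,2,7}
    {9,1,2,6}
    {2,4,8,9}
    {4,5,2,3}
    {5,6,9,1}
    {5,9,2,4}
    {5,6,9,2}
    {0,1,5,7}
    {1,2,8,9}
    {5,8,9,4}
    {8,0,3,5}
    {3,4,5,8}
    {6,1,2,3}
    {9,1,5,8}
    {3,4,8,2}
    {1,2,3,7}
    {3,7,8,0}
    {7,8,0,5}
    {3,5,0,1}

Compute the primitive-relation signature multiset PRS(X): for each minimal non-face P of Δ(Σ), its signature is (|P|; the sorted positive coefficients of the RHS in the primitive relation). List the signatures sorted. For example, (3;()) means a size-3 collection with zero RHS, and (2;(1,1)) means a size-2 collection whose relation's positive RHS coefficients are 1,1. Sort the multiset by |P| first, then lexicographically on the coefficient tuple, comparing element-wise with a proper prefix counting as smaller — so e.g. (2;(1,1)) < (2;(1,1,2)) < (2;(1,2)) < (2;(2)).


|primitive collections| = 17. Relations:

  P = {3,9}:  v_{3} + v_{9} = 0  so sig = (2;())
  P = {6,8}:  v_{6} + v_{8} = 0  so sig = (2;())
  P = {1,4}:  v_{1} + v_{4} = v_{8}  so sig = (2;(1))
  P = {0,9}:  v_{0} + v_{9} = v_{5} + v_{7}  so sig = (2;(1,1))
  P = {4,6}:  v_{4} + v_{6} = v_{2} + v_{5}  so sig = (2;(1,1))
  P = {6,7}:  v_{6} + v_{7} = v_{1} + v_{3}  so sig = (2;(1,1))
  P = {7,9}:  v_{7} + v_{9} = v_{1} + v_{8}  so sig = (2;(1,1))
  P = {0,6}:  v_{0} + v_{6} = v_{1} + 2·v_{3} + v_{5}  so sig = (2;(1,1,2))
  P = {0,2}:  v_{0} + v_{2} = 2·v_{3} + v_{8}  so sig = (2;(1,2))
  P = {4,7}:  v_{4} + v_{7} = v_{3} + 2·v_{8}  so sig = (2;(1,2))
  P = {0,4}:  v_{0} + v_{4} = 2·v_{3} + v_{5} + 2·v_{8}  so sig = (2;(1,2,2))
  P = {1,2,5}:  v_{1} + v_{2} + v_{5} = 0  so sig = (3;())
  P = {1,3,8}:  v_{1} + v_{3} + v_{8} = v_{7}  so sig = (3;(1))
  P = {2,5,8}:  v_{2} + v_{5} + v_{8} = v_{4}  so sig = (3;(1))
  P = {3,5,7}:  v_{3} + v_{5} + v_{7} = v_{0}  so sig = (3;(1))
  P = {2,5,7}:  v_{2} + v_{5} + v_{7} = v_{3} + v_{8}  so sig = (3;(1,1))
  P = {0,1,8}:  v_{0} + v_{1} + v_{8} = v_{5} + 2·v_{7}  so sig = (3;(1,2))

so the primitive-relation signature multiset is
    |P|=2: 11 collections, coeffs (), (), (1), (1,1), (1,1), (1,1), (1,1), (1,1,2), (1,2), (1,2), (1,2,2)
    |P|=3: 6 collections, coeffs (), (1), (1), (1), (1,1), (1,2)


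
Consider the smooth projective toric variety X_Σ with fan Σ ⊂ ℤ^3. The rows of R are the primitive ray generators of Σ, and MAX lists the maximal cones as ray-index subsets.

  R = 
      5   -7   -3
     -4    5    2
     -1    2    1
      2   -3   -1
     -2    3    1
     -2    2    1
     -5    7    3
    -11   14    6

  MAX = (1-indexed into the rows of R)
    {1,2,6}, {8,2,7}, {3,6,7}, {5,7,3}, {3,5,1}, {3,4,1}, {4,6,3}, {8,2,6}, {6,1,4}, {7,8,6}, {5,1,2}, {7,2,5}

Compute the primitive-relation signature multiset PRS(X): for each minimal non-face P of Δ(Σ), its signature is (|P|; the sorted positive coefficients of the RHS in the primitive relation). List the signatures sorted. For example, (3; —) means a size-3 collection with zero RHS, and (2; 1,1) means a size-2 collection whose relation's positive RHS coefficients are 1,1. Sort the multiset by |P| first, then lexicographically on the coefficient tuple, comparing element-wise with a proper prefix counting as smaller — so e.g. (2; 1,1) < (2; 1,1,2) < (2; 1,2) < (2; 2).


|primitive collections| = 12. Relations:

  • {1,7}:  v_{1} + v_{7} = 0 ; sig = (2; —)
  • {4,5}:  v_{4} + v_{5} = 0 ; sig = (2; —)
  • {2,3}:  v_{2} + v_{3} = v_{7} ; sig = (2; 1)
  • {2,4}:  v_{2} + v_{4} = v_{6} ; sig = (2; 1)
  • {5,6}:  v_{5} + v_{6} = v_{2} ; sig = (2; 1)
  • {1,8}:  v_{1} + v_{8} = v_{2} + v_{6} ; sig = (2; 1,1)
  • {4,7}:  v_{4} + v_{7} = v_{3} + v_{6} ; sig = (2; 1,1)
  • {3,8}:  v_{3} + v_{8} = v_{6} + 2·v_{7} ; sig = (2; 1,2)
  • {4,8}:  v_{4} + v_{8} = 2·v_{6} + v_{7} ; sig = (2; 1,2)
  • {5,8}:  v_{5} + v_{8} = 2·v_{2} + v_{7} ; sig = (2; 1,2)
  • {1,3,6}:  v_{1} + v_{3} + v_{6} = v_{4} ; sig = (3; 1)
  • {2,6,7}:  v_{2} + v_{6} + v_{7} = v_{8} ; sig = (3; 1)

Signatures (|P|; sorted positive RHS coefficients), sorted:
    (2; —)
    (2; —)
    (2; 1)
    (2; 1)
    (2; 1)
    (2; 1,1)
    (2; 1,1)
    (2; 1,2)
    (2; 1,2)
    (2; 1,2)
    (3; 1)
    (3; 1)


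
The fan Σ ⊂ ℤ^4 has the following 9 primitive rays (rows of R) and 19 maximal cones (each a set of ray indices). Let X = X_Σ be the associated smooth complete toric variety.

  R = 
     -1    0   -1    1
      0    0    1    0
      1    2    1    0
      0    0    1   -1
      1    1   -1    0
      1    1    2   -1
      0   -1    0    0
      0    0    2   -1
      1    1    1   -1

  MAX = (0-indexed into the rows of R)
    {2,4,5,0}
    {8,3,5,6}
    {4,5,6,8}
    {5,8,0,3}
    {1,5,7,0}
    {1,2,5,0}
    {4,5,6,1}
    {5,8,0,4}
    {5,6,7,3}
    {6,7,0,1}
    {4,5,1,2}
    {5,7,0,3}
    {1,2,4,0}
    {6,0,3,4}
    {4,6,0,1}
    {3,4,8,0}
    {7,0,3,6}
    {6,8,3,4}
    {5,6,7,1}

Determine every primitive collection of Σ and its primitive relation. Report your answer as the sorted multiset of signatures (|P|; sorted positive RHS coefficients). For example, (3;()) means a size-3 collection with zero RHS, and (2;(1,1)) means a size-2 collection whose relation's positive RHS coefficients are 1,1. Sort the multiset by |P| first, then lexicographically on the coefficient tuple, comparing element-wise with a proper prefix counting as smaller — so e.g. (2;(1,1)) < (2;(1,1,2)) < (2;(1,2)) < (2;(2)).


Primitive collections (12):

  {1,3}:  v_{1} + v_{3} = v_{7} — sig = (2;(1))
  {1,8}:  v_{1} + v_{8} = v_{5} — sig = (2;(1))
  {4,7}:  v_{4} + v_{7} = v_{8} — sig = (2;(1))
  {7,8}:  v_{7} + v_{8} = v_{3} + v_{5} — sig = (2;(1,1))
  {2,3}:  v_{2} + v_{3} = v_{0} + v_{5} + v_{8} — sig = (2;(1,1,1))
  {2,8}:  v_{2} + v_{8} = v_{0} + v_{4} + 2·v_{5} — sig = (2;(1,1,2))
  {2,6}:  v_{2} + v_{6} = 2·v_{1} + v_{4} — sig = (2;(1,2))
  {2,7}:  v_{2} + v_{7} = v_{0} + 2·v_{5} — sig = (2;(1,2))
  {0,6,8}:  v_{0} + v_{6} + v_{8} = 0 — sig = (3;())
  {0,5,6}:  v_{0} + v_{5} + v_{6} = v_{1} — sig = (3;(1))
  {3,4,5}:  v_{3} + v_{4} + v_{5} = 2·v_{8} — sig = (3;(2))
  {0,1,4,5}:  v_{0} + v_{1} + v_{4} + v_{5} = v_{2} — sig = (4;(1))

Signatures (|P|; sorted positive RHS coefficients), sorted:
{ (2;(1)) ×3,  (2;(1,1)),  (2;(1,1,1)),  (2;(1,1,2)),  (2;(1,2)) ×2,  (3;()),  (3;(1)),  (3;(2)),  (4;(1)) }


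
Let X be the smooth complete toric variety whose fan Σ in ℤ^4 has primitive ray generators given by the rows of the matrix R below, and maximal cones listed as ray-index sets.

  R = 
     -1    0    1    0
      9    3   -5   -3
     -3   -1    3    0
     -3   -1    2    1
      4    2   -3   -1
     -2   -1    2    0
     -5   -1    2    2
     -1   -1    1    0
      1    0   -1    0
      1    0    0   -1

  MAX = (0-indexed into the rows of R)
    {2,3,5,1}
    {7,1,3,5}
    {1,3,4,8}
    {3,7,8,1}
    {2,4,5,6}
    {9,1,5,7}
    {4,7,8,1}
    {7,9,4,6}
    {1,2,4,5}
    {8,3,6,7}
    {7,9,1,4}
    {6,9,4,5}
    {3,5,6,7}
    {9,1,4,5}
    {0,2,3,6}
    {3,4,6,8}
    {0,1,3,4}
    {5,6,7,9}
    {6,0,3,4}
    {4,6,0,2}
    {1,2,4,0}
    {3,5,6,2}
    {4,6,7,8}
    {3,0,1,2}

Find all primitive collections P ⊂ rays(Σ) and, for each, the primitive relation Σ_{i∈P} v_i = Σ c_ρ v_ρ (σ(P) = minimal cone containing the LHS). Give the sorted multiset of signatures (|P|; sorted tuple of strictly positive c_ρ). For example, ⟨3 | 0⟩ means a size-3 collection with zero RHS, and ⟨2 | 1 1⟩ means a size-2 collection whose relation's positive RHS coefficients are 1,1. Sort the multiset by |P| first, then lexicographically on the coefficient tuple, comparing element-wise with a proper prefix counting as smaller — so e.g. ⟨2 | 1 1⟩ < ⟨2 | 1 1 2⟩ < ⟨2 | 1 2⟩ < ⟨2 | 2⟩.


Σ has 15 primitive collections:

  P = {0,8}:  v_{0} + v_{8} = 0 — sig = ⟨2 | 0⟩
  P = {0,5}:  v_{0} + v_{5} = v_{2} — sig = ⟨2 | 1⟩
  P = {0,7}:  v_{0} + v_{7} = v_{5} — sig = ⟨2 | 1⟩
  P = {1,6}:  v_{1} + v_{6} = v_{4} — sig = ⟨2 | 1⟩
  P = {2,8}:  v_{2} + v_{8} = v_{5} — sig = ⟨2 | 1⟩
  P = {3,9}:  v_{3} + v_{9} = v_{5} — sig = ⟨2 | 1⟩
  P = {5,8}:  v_{5} + v_{8} = v_{7} — sig = ⟨2 | 1⟩
  P = {0,9}:  v_{0} + v_{9} = v_{4} + 2·v_{5} — sig = ⟨2 | 1 2⟩
  P = {8,9}:  v_{8} + v_{9} = v_{4} + 2·v_{7} — sig = ⟨2 | 1 2⟩
  P = {2,9}:  v_{2} + v_{9} = v_{4} + 3·v_{5} — sig = ⟨2 | 1 3⟩
  P = {2,7}:  v_{2} + v_{7} = 2·v_{5} — sig = ⟨2 | 2⟩
  P = {3,4,7}:  v_{3} + v_{4} + v_{7} = 0 — sig = ⟨3 | 0⟩
  P = {3,4,5}:  v_{3} + v_{4} + v_{5} = v_{0} — sig = ⟨3 | 1⟩
  P = {4,5,7}:  v_{4} + v_{5} + v_{7} = v_{9} — sig = ⟨3 | 1⟩
  P = {2,3,4}:  v_{2} + v_{3} + v_{4} = 2·v_{0} — sig = ⟨3 | 2⟩

Hence PRS(X_Σ) =
[⟨2 | 0⟩, ⟨2 | 1⟩, ⟨2 | 1⟩, ⟨2 | 1⟩, ⟨2 | 1⟩, ⟨2 | 1⟩, ⟨2 | 1⟩, ⟨2 | 1 2⟩, ⟨2 | 1 2⟩, ⟨2 | 1 3⟩, ⟨2 | 2⟩, ⟨3 | 0⟩, ⟨3 | 1⟩, ⟨3 | 1⟩, ⟨3 | 2⟩]
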